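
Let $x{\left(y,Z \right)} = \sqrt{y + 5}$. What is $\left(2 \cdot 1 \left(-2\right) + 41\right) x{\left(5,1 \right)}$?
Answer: $37 \sqrt{10} \approx 117.0$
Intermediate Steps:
$x{\left(y,Z \right)} = \sqrt{5 + y}$
$\left(2 \cdot 1 \left(-2\right) + 41\right) x{\left(5,1 \right)} = \left(2 \cdot 1 \left(-2\right) + 41\right) \sqrt{5 + 5} = \left(2 \left(-2\right) + 41\right) \sqrt{10} = \left(-4 + 41\right) \sqrt{10} = 37 \sqrt{10}$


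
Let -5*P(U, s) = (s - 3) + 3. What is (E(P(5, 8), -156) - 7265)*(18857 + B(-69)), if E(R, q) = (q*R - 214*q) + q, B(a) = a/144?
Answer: 118626825119/240 ≈ 4.9428e+8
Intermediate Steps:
P(U, s) = -s/5 (P(U, s) = -((s - 3) + 3)/5 = -((-3 + s) + 3)/5 = -s/5)
B(a) = a/144 (B(a) = a*(1/144) = a/144)
E(R, q) = -213*q + R*q (E(R, q) = (R*q - 214*q) + q = (-214*q + R*q) + q = -213*q + R*q)
(E(P(5, 8), -156) - 7265)*(18857 + B(-69)) = (-156*(-213 - ⅕*8) - 7265)*(18857 + (1/144)*(-69)) = (-156*(-213 - 8/5) - 7265)*(18857 - 23/48) = (-156*(-1073/5) - 7265)*(905113/48) = (167388/5 - 7265)*(905113/48) = (131063/5)*(905113/48) = 118626825119/240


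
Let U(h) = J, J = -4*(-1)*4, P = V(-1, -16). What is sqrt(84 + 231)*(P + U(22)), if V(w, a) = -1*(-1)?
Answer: 51*sqrt(35) ≈ 301.72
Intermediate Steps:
V(w, a) = 1
P = 1
J = 16 (J = 4*4 = 16)
U(h) = 16
sqrt(84 + 231)*(P + U(22)) = sqrt(84 + 231)*(1 + 16) = sqrt(315)*17 = (3*sqrt(35))*17 = 51*sqrt(35)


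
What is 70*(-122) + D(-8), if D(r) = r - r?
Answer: -8540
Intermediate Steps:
D(r) = 0
70*(-122) + D(-8) = 70*(-122) + 0 = -8540 + 0 = -8540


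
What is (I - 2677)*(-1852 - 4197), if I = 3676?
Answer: -6042951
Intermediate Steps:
(I - 2677)*(-1852 - 4197) = (3676 - 2677)*(-1852 - 4197) = 999*(-6049) = -6042951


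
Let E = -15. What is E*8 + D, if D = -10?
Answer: -130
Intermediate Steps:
E*8 + D = -15*8 - 10 = -120 - 10 = -130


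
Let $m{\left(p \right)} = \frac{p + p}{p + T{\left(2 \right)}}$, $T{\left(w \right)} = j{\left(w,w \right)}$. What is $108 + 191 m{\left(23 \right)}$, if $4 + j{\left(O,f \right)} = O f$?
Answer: $490$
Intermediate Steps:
$j{\left(O,f \right)} = -4 + O f$
$T{\left(w \right)} = -4 + w^{2}$ ($T{\left(w \right)} = -4 + w w = -4 + w^{2}$)
$m{\left(p \right)} = 2$ ($m{\left(p \right)} = \frac{p + p}{p - \left(4 - 2^{2}\right)} = \frac{2 p}{p + \left(-4 + 4\right)} = \frac{2 p}{p + 0} = \frac{2 p}{p} = 2$)
$108 + 191 m{\left(23 \right)} = 108 + 191 \cdot 2 = 108 + 382 = 490$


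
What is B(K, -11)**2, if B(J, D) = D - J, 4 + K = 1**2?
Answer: 64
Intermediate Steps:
K = -3 (K = -4 + 1**2 = -4 + 1 = -3)
B(K, -11)**2 = (-11 - 1*(-3))**2 = (-11 + 3)**2 = (-8)**2 = 64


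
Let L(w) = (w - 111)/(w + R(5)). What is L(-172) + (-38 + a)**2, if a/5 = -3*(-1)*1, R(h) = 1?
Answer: 90742/171 ≈ 530.66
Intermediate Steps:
a = 15 (a = 5*(-3*(-1)*1) = 5*(3*1) = 5*3 = 15)
L(w) = (-111 + w)/(1 + w) (L(w) = (w - 111)/(w + 1) = (-111 + w)/(1 + w))
L(-172) + (-38 + a)**2 = (-111 - 172)/(1 - 172) + (-38 + 15)**2 = -283/(-171) + (-23)**2 = -1/171*(-283) + 529 = 283/171 + 529 = 90742/171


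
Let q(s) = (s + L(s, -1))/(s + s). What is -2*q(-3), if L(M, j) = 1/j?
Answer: -4/3 ≈ -1.3333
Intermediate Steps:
q(s) = (-1 + s)/(2*s) (q(s) = (s + 1/(-1))/(s + s) = (s - 1)/((2*s)) = (-1 + s)*(1/(2*s)) = (-1 + s)/(2*s))
-2*q(-3) = -(-1 - 3)/(-3) = -(-1)*(-4)/3 = -2*⅔ = -4/3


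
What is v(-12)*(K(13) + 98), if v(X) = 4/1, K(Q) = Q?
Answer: 444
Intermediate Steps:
v(X) = 4 (v(X) = 4*1 = 4)
v(-12)*(K(13) + 98) = 4*(13 + 98) = 4*111 = 444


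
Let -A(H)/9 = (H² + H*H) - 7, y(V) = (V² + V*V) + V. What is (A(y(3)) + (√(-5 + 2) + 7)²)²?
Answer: 61292653 - 219212*I*√3 ≈ 6.1293e+7 - 3.7969e+5*I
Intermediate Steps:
y(V) = V + 2*V² (y(V) = (V² + V²) + V = 2*V² + V = V + 2*V²)
A(H) = 63 - 18*H² (A(H) = -9*((H² + H*H) - 7) = -9*((H² + H²) - 7) = -9*(2*H² - 7) = -9*(-7 + 2*H²) = 63 - 18*H²)
(A(y(3)) + (√(-5 + 2) + 7)²)² = ((63 - 18*9*(1 + 2*3)²) + (√(-5 + 2) + 7)²)² = ((63 - 18*9*(1 + 6)²) + (√(-3) + 7)²)² = ((63 - 18*(3*7)²) + (I*√3 + 7)²)² = ((63 - 18*21²) + (7 + I*√3)²)² = ((63 - 18*441) + (7 + I*√3)²)² = ((63 - 7938) + (7 + I*√3)²)² = (-7875 + (7 + I*√3)²)²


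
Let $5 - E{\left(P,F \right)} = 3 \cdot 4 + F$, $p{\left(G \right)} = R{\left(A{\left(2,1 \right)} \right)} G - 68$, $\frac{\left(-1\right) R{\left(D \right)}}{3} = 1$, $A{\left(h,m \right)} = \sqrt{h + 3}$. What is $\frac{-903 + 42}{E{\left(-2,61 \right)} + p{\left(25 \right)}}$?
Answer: $\frac{861}{211} \approx 4.0806$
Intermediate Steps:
$A{\left(h,m \right)} = \sqrt{3 + h}$
$R{\left(D \right)} = -3$ ($R{\left(D \right)} = \left(-3\right) 1 = -3$)
$p{\left(G \right)} = -68 - 3 G$ ($p{\left(G \right)} = - 3 G - 68 = -68 - 3 G$)
$E{\left(P,F \right)} = -7 - F$ ($E{\left(P,F \right)} = 5 - \left(3 \cdot 4 + F\right) = 5 - \left(12 + F\right) = -7 - F$)
$\frac{-903 + 42}{E{\left(-2,61 \right)} + p{\left(25 \right)}} = \frac{-903 + 42}{\left(-7 - 61\right) - 143} = - \frac{861}{\left(-7 - 61\right) - 143} = - \frac{861}{-68 - 143} = - \frac{861}{-211} = \left(-861\right) \left(- \frac{1}{211}\right) = \frac{861}{211}$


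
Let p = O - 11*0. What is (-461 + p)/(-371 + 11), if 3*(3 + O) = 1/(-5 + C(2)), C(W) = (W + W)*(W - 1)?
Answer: 1393/1080 ≈ 1.2898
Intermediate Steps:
C(W) = 2*W*(-1 + W) (C(W) = (2*W)*(-1 + W) = 2*W*(-1 + W))
O = -10/3 (O = -3 + 1/(3*(-5 + 2*2*(-1 + 2))) = -3 + 1/(3*(-5 + 2*2*1)) = -3 + 1/(3*(-5 + 4)) = -3 + (1/3)/(-1) = -3 + (1/3)*(-1) = -3 - 1/3 = -10/3 ≈ -3.3333)
p = -10/3 (p = -10/3 - 11*0 = -10/3 + 0 = -10/3 ≈ -3.3333)
(-461 + p)/(-371 + 11) = (-461 - 10/3)/(-371 + 11) = -1393/3/(-360) = -1393/3*(-1/360) = 1393/1080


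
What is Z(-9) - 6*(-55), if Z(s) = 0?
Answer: 330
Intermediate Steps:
Z(-9) - 6*(-55) = 0 - 6*(-55) = 0 - 1*(-330) = 0 + 330 = 330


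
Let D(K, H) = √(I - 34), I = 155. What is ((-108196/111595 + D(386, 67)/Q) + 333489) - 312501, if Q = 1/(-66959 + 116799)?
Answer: 5774808224/10145 ≈ 5.6923e+5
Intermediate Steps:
D(K, H) = 11 (D(K, H) = √(155 - 34) = √121 = 11)
Q = 1/49840 ≈ 2.0064e-5
((-108196/111595 + D(386, 67)/Q) + 333489) - 312501 = ((-108196/111595 + 11/(1/49840)) + 333489) - 312501 = ((-108196*1/111595 + 11*49840) + 333489) - 312501 = ((-9836/10145 + 548240) + 333489) - 312501 = (5561884964/10145 + 333489) - 312501 = 8945130869/10145 - 312501 = 5774808224/10145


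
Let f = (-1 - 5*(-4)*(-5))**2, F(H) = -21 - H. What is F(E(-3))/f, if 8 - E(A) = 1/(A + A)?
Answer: -175/61206 ≈ -0.0028592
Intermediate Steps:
E(A) = 8 - 1/(2*A) (E(A) = 8 - 1/(A + A) = 8 - 1/(2*A))
f = 10201 (f = (-1 + 20*(-5))**2 = (-1 - 100)**2 = (-101)**2 = 10201)
F(E(-3))/f = (-21 - (8 - 1/2/(-3)))/10201 = (-21 - (8 - 1/2*(-1/3)))*(1/10201) = (-21 - (8 + 1/6))*(1/10201) = (-21 - 1*49/6)*(1/10201) = (-21 - 49/6)*(1/10201) = -175/6*1/10201 = -175/61206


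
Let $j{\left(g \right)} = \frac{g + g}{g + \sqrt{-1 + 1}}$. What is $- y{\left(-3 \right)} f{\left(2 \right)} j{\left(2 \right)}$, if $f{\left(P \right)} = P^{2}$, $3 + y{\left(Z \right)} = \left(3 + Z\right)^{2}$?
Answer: $24$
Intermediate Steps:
$y{\left(Z \right)} = -3 + \left(3 + Z\right)^{2}$
$j{\left(g \right)} = 2$ ($j{\left(g \right)} = \frac{2 g}{g + \sqrt{0}} = \frac{2 g}{g + 0} = \frac{2 g}{g} = 2$)
$- y{\left(-3 \right)} f{\left(2 \right)} j{\left(2 \right)} = - \left(-3 + \left(3 - 3\right)^{2}\right) 2^{2} \cdot 2 = - \left(-3 + 0^{2}\right) 4 \cdot 2 = - \left(-3 + 0\right) 4 \cdot 2 = - \left(-3\right) 4 \cdot 2 = - \left(-12\right) 2 = \left(-1\right) \left(-24\right) = 24$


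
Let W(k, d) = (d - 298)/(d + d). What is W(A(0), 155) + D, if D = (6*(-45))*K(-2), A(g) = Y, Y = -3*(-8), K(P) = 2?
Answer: -167543/310 ≈ -540.46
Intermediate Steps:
Y = 24
A(g) = 24
W(k, d) = (-298 + d)/(2*d) (W(k, d) = (-298 + d)/((2*d)) = (-298 + d)*(1/(2*d)) = (-298 + d)/(2*d))
D = -540 (D = (6*(-45))*2 = -270*2 = -540)
W(A(0), 155) + D = (1/2)*(-298 + 155)/155 - 540 = (1/2)*(1/155)*(-143) - 540 = -143/310 - 540 = -167543/310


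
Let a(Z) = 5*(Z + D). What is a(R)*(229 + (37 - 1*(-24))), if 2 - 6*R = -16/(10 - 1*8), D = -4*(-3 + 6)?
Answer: -44950/3 ≈ -14983.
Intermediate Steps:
D = -12 (D = -4*3 = -12)
R = 5/3 (R = ⅓ - (-8)/(3*(10 - 1*8)) = ⅓ - (-8)/(3*(10 - 8)) = ⅓ - (-8)/(3*2) = ⅓ - ⅙*(-8) = ⅓ + 4/3 = 5/3 ≈ 1.6667)
a(Z) = -60 + 5*Z (a(Z) = 5*(Z - 12) = 5*(-12 + Z) = -60 + 5*Z)
a(R)*(229 + (37 - 1*(-24))) = (-60 + 5*(5/3))*(229 + (37 - 1*(-24))) = (-60 + 25/3)*(229 + (37 + 24)) = -155*(229 + 61)/3 = -155/3*290 = -44950/3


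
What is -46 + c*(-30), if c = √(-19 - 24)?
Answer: -46 - 30*I*√43 ≈ -46.0 - 196.72*I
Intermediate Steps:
c = I*√43 (c = √(-43) = I*√43 ≈ 6.5574*I)
-46 + c*(-30) = -46 + (I*√43)*(-30) = -46 - 30*I*√43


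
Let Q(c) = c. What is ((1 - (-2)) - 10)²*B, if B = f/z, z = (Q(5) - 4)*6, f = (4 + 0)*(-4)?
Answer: -392/3 ≈ -130.67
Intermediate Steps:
f = -16 (f = 4*(-4) = -16)
z = 6 (z = (5 - 4)*6 = 1*6 = 6)
B = -8/3 (B = -16/6 = -16*⅙ = -8/3 ≈ -2.6667)
((1 - (-2)) - 10)²*B = ((1 - (-2)) - 10)²*(-8/3) = ((1 - 1*(-2)) - 10)²*(-8/3) = ((1 + 2) - 10)²*(-8/3) = (3 - 10)²*(-8/3) = (-7)²*(-8/3) = 49*(-8/3) = -392/3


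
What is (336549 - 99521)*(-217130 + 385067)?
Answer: 39805771236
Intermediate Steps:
(336549 - 99521)*(-217130 + 385067) = 237028*167937 = 39805771236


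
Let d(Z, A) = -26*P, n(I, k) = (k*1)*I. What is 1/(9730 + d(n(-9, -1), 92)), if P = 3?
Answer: 1/9652 ≈ 0.00010361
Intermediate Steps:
n(I, k) = I*k (n(I, k) = k*I = I*k)
d(Z, A) = -78 (d(Z, A) = -26*3 = -78)
1/(9730 + d(n(-9, -1), 92)) = 1/(9730 - 78) = 1/9652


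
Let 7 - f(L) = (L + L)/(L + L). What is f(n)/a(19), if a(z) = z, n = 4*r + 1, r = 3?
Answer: 6/19 ≈ 0.31579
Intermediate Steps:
n = 13 (n = 4*3 + 1 = 12 + 1 = 13)
f(L) = 6 (f(L) = 7 - (L + L)/(L + L) = 7 - 2*L/(2*L) = 7 - 2*L*1/(2*L) = 7 - 1*1 = 7 - 1 = 6)
f(n)/a(19) = 6/19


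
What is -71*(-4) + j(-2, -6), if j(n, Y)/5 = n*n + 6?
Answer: 334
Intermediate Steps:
j(n, Y) = 30 + 5*n² (j(n, Y) = 5*(n*n + 6) = 5*(n² + 6) = 5*(6 + n²) = 30 + 5*n²)
-71*(-4) + j(-2, -6) = -71*(-4) + (30 + 5*(-2)²) = 284 + (30 + 5*4) = 284 + (30 + 20) = 284 + 50 = 334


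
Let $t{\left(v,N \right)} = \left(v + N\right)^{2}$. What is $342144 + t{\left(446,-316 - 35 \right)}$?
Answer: $351169$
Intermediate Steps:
$t{\left(v,N \right)} = \left(N + v\right)^{2}$
$342144 + t{\left(446,-316 - 35 \right)} = 342144 + \left(\left(-316 - 35\right) + 446\right)^{2} = 342144 + \left(-351 + 446\right)^{2} = 342144 + 95^{2} = 342144 + 9025 = 351169$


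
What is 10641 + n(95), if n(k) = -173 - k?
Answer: 10373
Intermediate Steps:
10641 + n(95) = 10641 + (-173 - 1*95) = 10641 + (-173 - 95) = 10641 - 268 = 10373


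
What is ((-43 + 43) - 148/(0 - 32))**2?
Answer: 1369/64 ≈ 21.391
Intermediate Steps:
((-43 + 43) - 148/(0 - 32))**2 = (0 - 148/(-32))**2 = (0 - 148*(-1/32))**2 = (0 + 37/8)**2 = (37/8)**2 = 1369/64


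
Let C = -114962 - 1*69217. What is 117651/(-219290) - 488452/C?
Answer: 85443795551/40388612910 ≈ 2.1155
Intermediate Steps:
C = -184179 (C = -114962 - 69217 = -184179)
117651/(-219290) - 488452/C = 117651/(-219290) - 488452/(-184179) = 117651*(-1/219290) - 488452*(-1/184179) = -117651/219290 + 488452/184179 = 85443795551/40388612910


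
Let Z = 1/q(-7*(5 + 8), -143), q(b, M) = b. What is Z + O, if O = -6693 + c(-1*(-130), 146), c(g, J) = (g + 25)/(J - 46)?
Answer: -12178459/1820 ≈ -6691.5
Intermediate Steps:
c(g, J) = (25 + g)/(-46 + J)
Z = -1/91 (Z = 1/(-7*(5 + 8)) = 1/(-7*13) = 1/(-91) = -1/91 ≈ -0.010989)
O = -133829/20 (O = -6693 + (25 - 1*(-130))/(-46 + 146) = -6693 + (25 + 130)/100 = -6693 + (1/100)*155 = -6693 + 31/20 = -133829/20 ≈ -6691.5)
Z + O = -1/91 - 133829/20 = -12178459/1820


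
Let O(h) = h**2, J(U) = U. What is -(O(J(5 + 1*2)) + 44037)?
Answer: -44086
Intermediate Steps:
-(O(J(5 + 1*2)) + 44037) = -((5 + 1*2)**2 + 44037) = -((5 + 2)**2 + 44037) = -(7**2 + 44037) = -(49 + 44037) = -1*44086 = -44086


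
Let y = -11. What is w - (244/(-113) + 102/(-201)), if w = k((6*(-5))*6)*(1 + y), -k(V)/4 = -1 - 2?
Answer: -888330/7571 ≈ -117.33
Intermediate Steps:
k(V) = 12 (k(V) = -4*(-1 - 2) = -4*(-3) = 12)
w = -120 (w = 12*(1 - 11) = 12*(-10) = -120)
w - (244/(-113) + 102/(-201)) = -120 - (244/(-113) + 102/(-201)) = -120 - (244*(-1/113) + 102*(-1/201)) = -120 - (-244/113 - 34/67) = -120 - 1*(-20190/7571) = -120 + 20190/7571 = -888330/7571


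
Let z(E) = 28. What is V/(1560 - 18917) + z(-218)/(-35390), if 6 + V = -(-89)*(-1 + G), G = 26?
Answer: -39508203/307132115 ≈ -0.12864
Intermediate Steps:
V = 2219 (V = -6 - (-89)*(-1 + 26) = -6 - (-89)*25 = -6 - 1*(-2225) = -6 + 2225 = 2219)
V/(1560 - 18917) + z(-218)/(-35390) = 2219/(1560 - 18917) + 28/(-35390) = 2219/(-17357) + 28*(-1/35390) = 2219*(-1/17357) - 14/17695 = -2219/17357 - 14/17695 = -39508203/307132115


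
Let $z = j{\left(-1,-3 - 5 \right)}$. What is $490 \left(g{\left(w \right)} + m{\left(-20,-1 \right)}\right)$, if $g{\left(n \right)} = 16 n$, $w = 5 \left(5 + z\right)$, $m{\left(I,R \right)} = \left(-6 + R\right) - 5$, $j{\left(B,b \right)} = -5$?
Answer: $-5880$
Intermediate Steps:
$z = -5$
$m{\left(I,R \right)} = -11 + R$
$w = 0$ ($w = 5 \left(5 - 5\right) = 5 \cdot 0 = 0$)
$490 \left(g{\left(w \right)} + m{\left(-20,-1 \right)}\right) = 490 \left(16 \cdot 0 - 12\right) = 490 \left(0 - 12\right) = 490 \left(-12\right) = -5880$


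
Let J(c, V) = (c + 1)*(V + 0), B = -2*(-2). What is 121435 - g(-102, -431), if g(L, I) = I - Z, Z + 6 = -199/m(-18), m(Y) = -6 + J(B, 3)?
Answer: 1096541/9 ≈ 1.2184e+5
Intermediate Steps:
B = 4
J(c, V) = V*(1 + c) (J(c, V) = (1 + c)*V = V*(1 + c))
m(Y) = 9 (m(Y) = -6 + 3*(1 + 4) = -6 + 3*5 = -6 + 15 = 9)
Z = -253/9 (Z = -6 - 199/9 = -253/9 ≈ -28.111)
g(L, I) = 253/9 + I (g(L, I) = I - 1*(-253/9) = I + 253/9 = 253/9 + I)
121435 - g(-102, -431) = 121435 - (253/9 - 431) = 121435 - 1*(-3626/9) = 121435 + 3626/9 = 1096541/9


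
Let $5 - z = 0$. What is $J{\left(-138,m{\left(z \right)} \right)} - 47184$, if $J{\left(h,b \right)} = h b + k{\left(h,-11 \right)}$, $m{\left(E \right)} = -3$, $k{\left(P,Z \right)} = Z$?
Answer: $-46781$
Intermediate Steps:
$z = 5$ ($z = 5 - 0 = 5 + 0 = 5$)
$J{\left(h,b \right)} = -11 + b h$ ($J{\left(h,b \right)} = h b - 11 = b h - 11 = -11 + b h$)
$J{\left(-138,m{\left(z \right)} \right)} - 47184 = \left(-11 - -414\right) - 47184 = \left(-11 + 414\right) - 47184 = 403 - 47184 = -46781$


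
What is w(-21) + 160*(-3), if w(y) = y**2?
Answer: -39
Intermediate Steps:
w(-21) + 160*(-3) = (-21)**2 + 160*(-3) = 441 - 480 = -39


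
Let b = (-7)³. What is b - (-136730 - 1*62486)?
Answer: 198873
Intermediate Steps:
b = -343
b - (-136730 - 1*62486) = -343 - (-136730 - 1*62486) = -343 - (-136730 - 62486) = -343 - 1*(-199216) = -343 + 199216 = 198873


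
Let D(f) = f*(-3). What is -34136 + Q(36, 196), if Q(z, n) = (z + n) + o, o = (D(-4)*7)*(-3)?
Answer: -34156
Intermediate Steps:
D(f) = -3*f
o = -252 (o = (-3*(-4)*7)*(-3) = (12*7)*(-3) = 84*(-3) = -252)
Q(z, n) = -252 + n + z (Q(z, n) = (z + n) - 252 = (n + z) - 252 = -252 + n + z)
-34136 + Q(36, 196) = -34136 + (-252 + 196 + 36) = -34136 - 20 = -34156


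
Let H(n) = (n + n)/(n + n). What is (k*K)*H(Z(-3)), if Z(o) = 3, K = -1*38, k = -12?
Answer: 456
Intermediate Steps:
K = -38
H(n) = 1 (H(n) = (2*n)/((2*n)) = (2*n)*(1/(2*n)) = 1)
(k*K)*H(Z(-3)) = -12*(-38)*1 = 456*1 = 456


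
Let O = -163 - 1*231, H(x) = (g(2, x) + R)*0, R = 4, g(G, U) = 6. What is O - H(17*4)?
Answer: -394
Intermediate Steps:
H(x) = 0 (H(x) = (6 + 4)*0 = 10*0 = 0)
O = -394 (O = -163 - 231 = -394)
O - H(17*4) = -394 - 1*0 = -394 + 0 = -394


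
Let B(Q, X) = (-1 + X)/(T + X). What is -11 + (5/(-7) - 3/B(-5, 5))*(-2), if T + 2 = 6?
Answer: 55/14 ≈ 3.9286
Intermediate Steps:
T = 4 (T = -2 + 6 = 4)
B(Q, X) = (-1 + X)/(4 + X)
-11 + (5/(-7) - 3/B(-5, 5))*(-2) = -11 + (5/(-7) - 3*(4 + 5)/(-1 + 5))*(-2) = -11 + (5*(-1/7) - 3/(4/9))*(-2) = -11 + (-5/7 - 3/((1/9)*4))*(-2) = -11 + (-5/7 - 3/4/9)*(-2) = -11 + (-5/7 - 3*9/4)*(-2) = -11 + (-5/7 - 27/4)*(-2) = -11 - 209/28*(-2) = -11 + 209/14 = 55/14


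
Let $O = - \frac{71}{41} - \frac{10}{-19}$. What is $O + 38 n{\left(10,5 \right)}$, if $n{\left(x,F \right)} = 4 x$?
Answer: $\frac{1183141}{779} \approx 1518.8$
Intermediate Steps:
$O = - \frac{939}{779}$ ($O = \left(-71\right) \frac{1}{41} - - \frac{10}{19} = - \frac{71}{41} + \frac{10}{19} = - \frac{939}{779} \approx -1.2054$)
$O + 38 n{\left(10,5 \right)} = - \frac{939}{779} + 38 \cdot 4 \cdot 10 = - \frac{939}{779} + 38 \cdot 40 = - \frac{939}{779} + 1520 = \frac{1183141}{779}$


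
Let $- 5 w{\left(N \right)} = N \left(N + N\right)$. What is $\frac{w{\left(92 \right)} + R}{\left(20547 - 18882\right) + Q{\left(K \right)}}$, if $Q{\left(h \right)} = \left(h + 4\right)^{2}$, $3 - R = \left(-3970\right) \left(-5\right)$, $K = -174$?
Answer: $- \frac{116163}{152825} \approx -0.76011$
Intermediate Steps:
$w{\left(N \right)} = - \frac{2 N^{2}}{5}$ ($w{\left(N \right)} = - \frac{N \left(N + N\right)}{5} = - \frac{N 2 N}{5} = - \frac{2 N^{2}}{5}$)
$R = -19847$ ($R = 3 - \left(-3970\right) \left(-5\right) = 3 - 19850 = -19847$)
$Q{\left(h \right)} = \left(4 + h\right)^{2}$
$\frac{w{\left(92 \right)} + R}{\left(20547 - 18882\right) + Q{\left(K \right)}} = \frac{- \frac{2 \cdot 92^{2}}{5} - 19847}{\left(20547 - 18882\right) + \left(4 - 174\right)^{2}} = \frac{\left(- \frac{2}{5}\right) 8464 - 19847}{1665 + \left(-170\right)^{2}} = \frac{- \frac{16928}{5} - 19847}{1665 + 28900} = - \frac{116163}{5 \cdot 30565} = \left(- \frac{116163}{5}\right) \frac{1}{30565} = - \frac{116163}{152825}$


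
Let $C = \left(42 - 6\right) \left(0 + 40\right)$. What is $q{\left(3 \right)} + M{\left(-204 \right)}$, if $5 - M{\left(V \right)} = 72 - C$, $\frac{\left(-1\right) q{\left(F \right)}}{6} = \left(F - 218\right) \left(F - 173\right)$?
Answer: $-217927$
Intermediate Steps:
$C = 1440$ ($C = 36 \cdot 40 = 1440$)
$q{\left(F \right)} = - 6 \left(-218 + F\right) \left(-173 + F\right)$ ($q{\left(F \right)} = - 6 \left(F - 218\right) \left(F - 173\right) = - 6 \left(-218 + F\right) \left(-173 + F\right)$)
$M{\left(V \right)} = 1373$ ($M{\left(V \right)} = 5 - \left(72 - 1440\right) = 5 - -1368 = 5 + 1368 = 1373$)
$q{\left(3 \right)} + M{\left(-204 \right)} = \left(-226284 - 6 \cdot 3^{2} + 2346 \cdot 3\right) + 1373 = \left(-226284 - 54 + 7038\right) + 1373 = -219300 + 1373 = -217927$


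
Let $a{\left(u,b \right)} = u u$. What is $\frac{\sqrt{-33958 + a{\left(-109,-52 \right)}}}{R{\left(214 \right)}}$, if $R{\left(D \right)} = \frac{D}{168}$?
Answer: $\frac{252 i \sqrt{2453}}{107} \approx 116.64 i$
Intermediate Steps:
$a{\left(u,b \right)} = u^{2}$
$R{\left(D \right)} = \frac{D}{168}$ ($R{\left(D \right)} = D \frac{1}{168} = \frac{D}{168}$)
$\frac{\sqrt{-33958 + a{\left(-109,-52 \right)}}}{R{\left(214 \right)}} = \frac{\sqrt{-33958 + \left(-109\right)^{2}}}{\frac{1}{168} \cdot 214} = \frac{\sqrt{-33958 + 11881}}{\frac{107}{84}} = \sqrt{-22077} \cdot \frac{84}{107} = 3 i \sqrt{2453} \cdot \frac{84}{107} = \frac{252 i \sqrt{2453}}{107}$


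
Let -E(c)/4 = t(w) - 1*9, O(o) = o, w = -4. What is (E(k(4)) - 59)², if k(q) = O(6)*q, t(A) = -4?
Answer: 49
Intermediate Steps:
k(q) = 6*q
E(c) = 52 (E(c) = -4*(-4 - 1*9) = -4*(-4 - 9) = -4*(-13) = 52)
(E(k(4)) - 59)² = (52 - 59)² = (-7)² = 49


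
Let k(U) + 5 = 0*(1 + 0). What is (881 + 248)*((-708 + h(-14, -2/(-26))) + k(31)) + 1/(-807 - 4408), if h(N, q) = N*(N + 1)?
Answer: -3126387286/5215 ≈ -5.9950e+5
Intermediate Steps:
k(U) = -5 (k(U) = -5 + 0*(1 + 0) = -5 + 0*1 = -5 + 0 = -5)
h(N, q) = N*(1 + N)
(881 + 248)*((-708 + h(-14, -2/(-26))) + k(31)) + 1/(-807 - 4408) = (881 + 248)*((-708 - 14*(1 - 14)) - 5) + 1/(-807 - 4408) = 1129*((-708 - 14*(-13)) - 5) + 1/(-5215) = 1129*((-708 + 182) - 5) - 1/5215 = 1129*(-526 - 5) - 1/5215 = 1129*(-531) - 1/5215 = -599499 - 1/5215 = -3126387286/5215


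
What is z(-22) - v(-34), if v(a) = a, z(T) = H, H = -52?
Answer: -18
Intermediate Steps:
z(T) = -52
z(-22) - v(-34) = -52 - 1*(-34) = -52 + 34 = -18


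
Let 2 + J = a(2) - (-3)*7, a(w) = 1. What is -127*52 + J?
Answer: -6584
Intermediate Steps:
J = 20 (J = -2 + (1 - (-3)*7) = -2 + (1 - 1*(-21)) = -2 + (1 + 21) = -2 + 22 = 20)
-127*52 + J = -127*52 + 20 = -6604 + 20 = -6584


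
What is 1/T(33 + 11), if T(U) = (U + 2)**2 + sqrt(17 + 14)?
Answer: 2116/4477425 - sqrt(31)/4477425 ≈ 0.00047135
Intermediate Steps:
T(U) = sqrt(31) + (2 + U)**2 (T(U) = (2 + U)**2 + sqrt(31) = sqrt(31) + (2 + U)**2)
1/T(33 + 11) = 1/(sqrt(31) + (2 + (33 + 11))**2) = 1/(sqrt(31) + (2 + 44)**2) = 1/(sqrt(31) + 46**2) = 1/(sqrt(31) + 2116) = 1/(2116 + sqrt(31))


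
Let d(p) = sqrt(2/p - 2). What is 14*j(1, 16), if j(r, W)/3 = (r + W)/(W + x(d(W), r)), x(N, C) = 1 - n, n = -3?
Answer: 357/10 ≈ 35.700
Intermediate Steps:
d(p) = sqrt(-2 + 2/p)
x(N, C) = 4 (x(N, C) = 1 - 1*(-3) = 1 + 3 = 4)
j(r, W) = 3*(W + r)/(4 + W) (j(r, W) = 3*((r + W)/(W + 4)) = 3*((W + r)/(4 + W)) = 3*(W + r)/(4 + W))
14*j(1, 16) = 14*(3*(16 + 1)/(4 + 16)) = 14*(3*17/20) = 14*(3*(1/20)*17) = 14*(51/20) = 357/10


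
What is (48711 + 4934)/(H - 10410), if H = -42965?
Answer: -10729/10675 ≈ -1.0051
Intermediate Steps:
(48711 + 4934)/(H - 10410) = (48711 + 4934)/(-42965 - 10410) = 53645/(-53375) = 53645*(-1/53375) = -10729/10675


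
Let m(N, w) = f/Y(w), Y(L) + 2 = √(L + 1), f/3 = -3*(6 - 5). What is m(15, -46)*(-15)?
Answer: -270/49 - 405*I*√5/49 ≈ -5.5102 - 18.482*I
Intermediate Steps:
f = -9 (f = 3*(-3*(6 - 5)) = 3*(-3*1) = 3*(-3) = -9)
Y(L) = -2 + √(1 + L) (Y(L) = -2 + √(L + 1) = -2 + √(1 + L))
m(N, w) = -9/(-2 + √(1 + w))
m(15, -46)*(-15) = -9/(-2 + √(1 - 46))*(-15) = -9/(-2 + √(-45))*(-15) = -9/(-2 + 3*I*√5)*(-15) = 135/(-2 + 3*I*√5)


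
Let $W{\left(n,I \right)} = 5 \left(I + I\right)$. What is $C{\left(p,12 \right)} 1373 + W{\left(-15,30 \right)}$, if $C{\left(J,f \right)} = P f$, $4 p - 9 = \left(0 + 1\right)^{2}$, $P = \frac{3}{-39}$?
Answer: $- \frac{12576}{13} \approx -967.38$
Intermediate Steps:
$W{\left(n,I \right)} = 10 I$ ($W{\left(n,I \right)} = 5 \cdot 2 I = 10 I$)
$P = - \frac{1}{13}$ ($P = 3 \left(- \frac{1}{39}\right) = - \frac{1}{13} \approx -0.076923$)
$p = \frac{5}{2}$ ($p = \frac{9}{4} + \frac{\left(0 + 1\right)^{2}}{4} = \frac{9}{4} + \frac{1^{2}}{4} = \frac{9}{4} + \frac{1}{4} \cdot 1 = \frac{9}{4} + \frac{1}{4} = \frac{5}{2} \approx 2.5$)
$C{\left(J,f \right)} = - \frac{f}{13}$
$C{\left(p,12 \right)} 1373 + W{\left(-15,30 \right)} = \left(- \frac{1}{13}\right) 12 \cdot 1373 + 10 \cdot 30 = \left(- \frac{12}{13}\right) 1373 + 300 = - \frac{16476}{13} + 300 = - \frac{12576}{13}$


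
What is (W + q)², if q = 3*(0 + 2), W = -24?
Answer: 324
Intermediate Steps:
q = 6 (q = 3*2 = 6)
(W + q)² = (-24 + 6)² = (-18)² = 324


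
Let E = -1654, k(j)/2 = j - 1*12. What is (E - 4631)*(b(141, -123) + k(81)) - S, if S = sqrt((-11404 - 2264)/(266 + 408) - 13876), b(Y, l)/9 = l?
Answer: 6090165 - I*sqrt(1578186502)/337 ≈ 6.0902e+6 - 117.88*I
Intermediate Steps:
k(j) = -24 + 2*j (k(j) = 2*(j - 1*12) = 2*(j - 12) = 2*(-12 + j) = -24 + 2*j)
b(Y, l) = 9*l
S = I*sqrt(1578186502)/337 (S = sqrt(-13668/674 - 13876) = sqrt(-13668*1/674 - 13876) = sqrt(-6834/337 - 13876) = sqrt(-4683046/337) = I*sqrt(1578186502)/337 ≈ 117.88*I)
(E - 4631)*(b(141, -123) + k(81)) - S = (-1654 - 4631)*(9*(-123) + (-24 + 2*81)) - I*sqrt(1578186502)/337 = -6285*(-1107 + (-24 + 162)) - I*sqrt(1578186502)/337 = -6285*(-1107 + 138) - I*sqrt(1578186502)/337 = -6285*(-969) - I*sqrt(1578186502)/337 = 6090165 - I*sqrt(1578186502)/337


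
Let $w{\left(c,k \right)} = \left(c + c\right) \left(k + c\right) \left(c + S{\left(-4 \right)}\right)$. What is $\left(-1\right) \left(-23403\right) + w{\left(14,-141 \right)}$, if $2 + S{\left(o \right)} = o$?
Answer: $-5045$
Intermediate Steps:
$S{\left(o \right)} = -2 + o$
$w{\left(c,k \right)} = 2 c \left(-6 + c\right) \left(c + k\right)$ ($w{\left(c,k \right)} = \left(c + c\right) \left(k + c\right) \left(c - 6\right) = 2 c \left(c + k\right) \left(c - 6\right) = 2 c \left(c + k\right) \left(-6 + c\right) = 2 c \left(-6 + c\right) \left(c + k\right)$)
$\left(-1\right) \left(-23403\right) + w{\left(14,-141 \right)} = \left(-1\right) \left(-23403\right) + 2 \cdot 14 \left(14^{2} - 84 - -846 + 14 \left(-141\right)\right) = 23403 + 2 \cdot 14 \left(196 - 84 + 846 - 1974\right) = 23403 + 2 \cdot 14 \left(-1016\right) = 23403 - 28448 = -5045$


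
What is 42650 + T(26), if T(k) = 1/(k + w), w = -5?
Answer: 895651/21 ≈ 42650.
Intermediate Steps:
T(k) = 1/(-5 + k) (T(k) = 1/(k - 5) = 1/(-5 + k))
42650 + T(26) = 42650 + 1/(-5 + 26) = 42650 + 1/21 = 895651/21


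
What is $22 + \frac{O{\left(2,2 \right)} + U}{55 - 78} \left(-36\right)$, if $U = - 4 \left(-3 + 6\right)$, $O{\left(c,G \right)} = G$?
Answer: $\frac{146}{23} \approx 6.3478$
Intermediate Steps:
$U = -12$ ($U = \left(-4\right) 3 = -12$)
$22 + \frac{O{\left(2,2 \right)} + U}{55 - 78} \left(-36\right) = 22 + \frac{2 - 12}{55 - 78} \left(-36\right) = 22 + - \frac{10}{-23} \left(-36\right) = 22 + \left(-10\right) \left(- \frac{1}{23}\right) \left(-36\right) = 22 + \frac{10}{23} \left(-36\right) = 22 - \frac{360}{23} = \frac{146}{23}$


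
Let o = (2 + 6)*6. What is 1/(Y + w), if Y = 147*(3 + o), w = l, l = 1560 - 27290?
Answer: -1/18233 ≈ -5.4846e-5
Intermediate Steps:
o = 48 (o = 8*6 = 48)
l = -25730
w = -25730
Y = 7497 (Y = 147*(3 + 48) = 147*51 = 7497)
1/(Y + w) = 1/(7497 - 25730) = 1/(-18233) = -1/18233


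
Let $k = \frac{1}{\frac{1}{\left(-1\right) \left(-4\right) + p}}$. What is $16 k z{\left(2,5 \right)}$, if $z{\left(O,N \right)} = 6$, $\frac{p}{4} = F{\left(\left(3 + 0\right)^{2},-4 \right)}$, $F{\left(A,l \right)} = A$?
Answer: $3840$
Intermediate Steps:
$p = 36$ ($p = 4 \left(3 + 0\right)^{2} = 4 \cdot 3^{2} = 4 \cdot 9 = 36$)
$k = 40$ ($k = \frac{1}{\frac{1}{\left(-1\right) \left(-4\right) + 36}} = \frac{1}{\frac{1}{4 + 36}} = \frac{1}{\frac{1}{40}} = 40$)
$16 k z{\left(2,5 \right)} = 16 \cdot 40 \cdot 6 = 640 \cdot 6 = 3840$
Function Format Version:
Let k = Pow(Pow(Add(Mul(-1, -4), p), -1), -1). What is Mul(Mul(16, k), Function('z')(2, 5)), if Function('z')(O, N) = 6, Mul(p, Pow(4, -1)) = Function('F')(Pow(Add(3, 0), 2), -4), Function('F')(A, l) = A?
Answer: 3840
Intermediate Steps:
p = 36 (p = Mul(4, Pow(Add(3, 0), 2)) = Mul(4, Pow(3, 2)) = Mul(4, 9) = 36)
k = 40 (k = Pow(Pow(Add(Mul(-1, -4), 36), -1), -1) = Pow(Pow(Add(4, 36), -1), -1) = Pow(Pow(40, -1), -1) = Pow(Rational(1, 40), -1) = 40)
Mul(Mul(16, k), Function('z')(2, 5)) = Mul(Mul(16, 40), 6) = Mul(640, 6) = 3840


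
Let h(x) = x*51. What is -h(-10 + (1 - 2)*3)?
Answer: 663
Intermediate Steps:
h(x) = 51*x
-h(-10 + (1 - 2)*3) = -51*(-10 + (1 - 2)*3) = -51*(-10 - 1*3) = -51*(-10 - 3) = -51*(-13) = -1*(-663) = 663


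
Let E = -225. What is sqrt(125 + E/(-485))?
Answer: sqrt(1180490)/97 ≈ 11.201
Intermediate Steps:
sqrt(125 + E/(-485)) = sqrt(125 - 225/(-485)) = sqrt(125 - 225*(-1/485)) = sqrt(125 + 45/97) = sqrt(12170/97) = sqrt(1180490)/97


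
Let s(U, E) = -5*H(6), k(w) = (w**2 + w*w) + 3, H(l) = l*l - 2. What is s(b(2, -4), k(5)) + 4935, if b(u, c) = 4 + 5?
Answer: 4765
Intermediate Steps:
H(l) = -2 + l**2 (H(l) = l**2 - 2 = -2 + l**2)
b(u, c) = 9
k(w) = 3 + 2*w**2 (k(w) = (w**2 + w**2) + 3 = 2*w**2 + 3 = 3 + 2*w**2)
s(U, E) = -170 (s(U, E) = -5*(-2 + 6**2) = -5*(-2 + 36) = -5*34 = -170)
s(b(2, -4), k(5)) + 4935 = -170 + 4935 = 4765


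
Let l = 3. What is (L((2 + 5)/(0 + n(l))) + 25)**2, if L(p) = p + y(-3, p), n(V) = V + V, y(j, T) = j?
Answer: 19321/36 ≈ 536.69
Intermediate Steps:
n(V) = 2*V
L(p) = -3 + p (L(p) = p - 3 = -3 + p)
(L((2 + 5)/(0 + n(l))) + 25)**2 = ((-3 + (2 + 5)/(0 + 2*3)) + 25)**2 = ((-3 + 7/(0 + 6)) + 25)**2 = ((-3 + 7/6) + 25)**2 = (-11/6 + 25)**2 = (139/6)**2 = 19321/36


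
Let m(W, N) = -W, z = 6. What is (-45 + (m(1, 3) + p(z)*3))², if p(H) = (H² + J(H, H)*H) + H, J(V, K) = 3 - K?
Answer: 676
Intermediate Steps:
p(H) = H + H² + H*(3 - H) (p(H) = (H² + (3 - H)*H) + H = (H² + H*(3 - H)) + H = H + H² + H*(3 - H))
(-45 + (m(1, 3) + p(z)*3))² = (-45 + (-1*1 + (4*6)*3))² = (-45 + (-1 + 24*3))² = (-45 + (-1 + 72))² = (-45 + 71)² = 26² = 676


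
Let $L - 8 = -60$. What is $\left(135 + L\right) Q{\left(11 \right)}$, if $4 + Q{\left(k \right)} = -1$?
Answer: $-415$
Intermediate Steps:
$L = -52$ ($L = 8 - 60 = -52$)
$Q{\left(k \right)} = -5$ ($Q{\left(k \right)} = -4 - 1 = -5$)
$\left(135 + L\right) Q{\left(11 \right)} = \left(135 - 52\right) \left(-5\right) = 83 \left(-5\right) = -415$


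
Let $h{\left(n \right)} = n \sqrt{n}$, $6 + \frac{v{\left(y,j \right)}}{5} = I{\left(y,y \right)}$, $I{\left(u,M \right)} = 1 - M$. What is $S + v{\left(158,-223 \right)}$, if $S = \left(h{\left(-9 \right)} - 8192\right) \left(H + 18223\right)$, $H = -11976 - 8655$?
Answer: $19725521 + 65016 i \approx 1.9726 \cdot 10^{7} + 65016.0 i$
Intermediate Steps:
$H = -20631$
$v{\left(y,j \right)} = -25 - 5 y$ ($v{\left(y,j \right)} = -30 + 5 \left(1 - y\right) = -30 - \left(-5 + 5 y\right) = -25 - 5 y$)
$h{\left(n \right)} = n^{\frac{3}{2}}$
$S = 19726336 + 65016 i$ ($S = \left(\left(-9\right)^{\frac{3}{2}} - 8192\right) \left(-20631 + 18223\right) = \left(- 27 i - 8192\right) \left(-2408\right) = \left(-8192 - 27 i\right) \left(-2408\right) = 19726336 + 65016 i \approx 1.9726 \cdot 10^{7} + 65016.0 i$)
$S + v{\left(158,-223 \right)} = \left(19726336 + 65016 i\right) - 815 = 19725521 + 65016 i$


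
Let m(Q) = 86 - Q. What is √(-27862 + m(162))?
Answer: I*√27938 ≈ 167.15*I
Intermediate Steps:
√(-27862 + m(162)) = √(-27862 + (86 - 1*162)) = √(-27862 + (86 - 162)) = √(-27862 - 76) = √(-27938) = I*√27938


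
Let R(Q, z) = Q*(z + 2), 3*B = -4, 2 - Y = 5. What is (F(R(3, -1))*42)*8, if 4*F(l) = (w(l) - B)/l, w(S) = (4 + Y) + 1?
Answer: 280/3 ≈ 93.333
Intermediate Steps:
Y = -3 (Y = 2 - 1*5 = 2 - 5 = -3)
B = -4/3 (B = (⅓)*(-4) = -4/3 ≈ -1.3333)
w(S) = 2 (w(S) = (4 - 3) + 1 = 1 + 1 = 2)
R(Q, z) = Q*(2 + z)
F(l) = 5/(6*l) (F(l) = ((2 - 1*(-4/3))/l)/4 = ((2 + 4/3)/l)/4 = (10/(3*l))/4 = 5/(6*l))
(F(R(3, -1))*42)*8 = ((5/(6*((3*(2 - 1)))))*42)*8 = ((5/(6*((3*1))))*42)*8 = (((⅚)/3)*42)*8 = (((⅚)*(⅓))*42)*8 = ((5/18)*42)*8 = (35/3)*8 = 280/3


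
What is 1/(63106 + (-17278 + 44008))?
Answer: 1/89836 ≈ 1.1131e-5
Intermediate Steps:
1/(63106 + (-17278 + 44008)) = 1/(63106 + 26730) = 1/89836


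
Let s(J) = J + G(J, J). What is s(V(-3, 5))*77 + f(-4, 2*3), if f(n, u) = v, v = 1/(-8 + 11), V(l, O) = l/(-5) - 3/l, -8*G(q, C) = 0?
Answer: 1853/15 ≈ 123.53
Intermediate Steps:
G(q, C) = 0 (G(q, C) = -1/8*0 = 0)
V(l, O) = -3/l - l/5 (V(l, O) = l*(-1/5) - 3/l = -l/5 - 3/l = -3/l - l/5)
v = 1/3 ≈ 0.33333
f(n, u) = 1/3
s(J) = J (s(J) = J + 0 = J)
s(V(-3, 5))*77 + f(-4, 2*3) = (-3/(-3) - 1/5*(-3))*77 + 1/3 = (-3*(-1/3) + 3/5)*77 + 1/3 = (1 + 3/5)*77 + 1/3 = (8/5)*77 + 1/3 = 616/5 + 1/3 = 1853/15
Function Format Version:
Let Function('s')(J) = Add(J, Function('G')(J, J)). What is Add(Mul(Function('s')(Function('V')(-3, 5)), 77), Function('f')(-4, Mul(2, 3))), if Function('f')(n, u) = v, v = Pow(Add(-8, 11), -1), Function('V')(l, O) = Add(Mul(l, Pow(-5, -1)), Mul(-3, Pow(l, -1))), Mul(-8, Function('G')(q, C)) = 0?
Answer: Rational(1853, 15) ≈ 123.53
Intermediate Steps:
Function('G')(q, C) = 0 (Function('G')(q, C) = Mul(Rational(-1, 8), 0) = 0)
Function('V')(l, O) = Add(Mul(-3, Pow(l, -1)), Mul(Rational(-1, 5), l)) (Function('V')(l, O) = Add(Mul(l, Rational(-1, 5)), Mul(-3, Pow(l, -1))) = Add(Mul(Rational(-1, 5), l), Mul(-3, Pow(l, -1))) = Add(Mul(-3, Pow(l, -1)), Mul(Rational(-1, 5), l)))
v = Rational(1, 3) (v = Pow(3, -1) = Rational(1, 3) ≈ 0.33333)
Function('f')(n, u) = Rational(1, 3)
Function('s')(J) = J (Function('s')(J) = Add(J, 0) = J)
Add(Mul(Function('s')(Function('V')(-3, 5)), 77), Function('f')(-4, Mul(2, 3))) = Add(Mul(Add(Mul(-3, Pow(-3, -1)), Mul(Rational(-1, 5), -3)), 77), Rational(1, 3)) = Add(Mul(Add(Mul(-3, Rational(-1, 3)), Rational(3, 5)), 77), Rational(1, 3)) = Add(Mul(Add(1, Rational(3, 5)), 77), Rational(1, 3)) = Add(Mul(Rational(8, 5), 77), Rational(1, 3)) = Add(Rational(616, 5), Rational(1, 3)) = Rational(1853, 15)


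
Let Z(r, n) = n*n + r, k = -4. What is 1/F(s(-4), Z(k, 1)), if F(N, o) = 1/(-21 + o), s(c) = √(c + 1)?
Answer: -24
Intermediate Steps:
Z(r, n) = r + n² (Z(r, n) = n² + r = r + n²)
s(c) = √(1 + c)
1/F(s(-4), Z(k, 1)) = 1/(1/(-21 + (-4 + 1²))) = 1/(1/(-21 + (-4 + 1))) = 1/(1/(-21 - 3)) = 1/(1/(-24)) = 1/(-1/24) = -24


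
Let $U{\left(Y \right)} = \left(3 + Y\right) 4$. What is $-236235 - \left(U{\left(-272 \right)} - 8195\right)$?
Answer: $-226964$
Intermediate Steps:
$U{\left(Y \right)} = 12 + 4 Y$
$-236235 - \left(U{\left(-272 \right)} - 8195\right) = -236235 - \left(\left(12 + 4 \left(-272\right)\right) - 8195\right) = -236235 - \left(\left(12 - 1088\right) - 8195\right) = -236235 - \left(-1076 - 8195\right) = -236235 - -9271 = -236235 + 9271 = -226964$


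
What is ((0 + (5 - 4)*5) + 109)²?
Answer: 12996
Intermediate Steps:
((0 + (5 - 4)*5) + 109)² = ((0 + 1*5) + 109)² = ((0 + 5) + 109)² = (5 + 109)² = 114² = 12996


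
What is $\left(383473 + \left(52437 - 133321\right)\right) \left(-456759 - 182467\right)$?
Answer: $-193422756114$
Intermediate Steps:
$\left(383473 + \left(52437 - 133321\right)\right) \left(-456759 - 182467\right) = \left(383473 - 80884\right) \left(-639226\right) = 302589 \left(-639226\right) = -193422756114$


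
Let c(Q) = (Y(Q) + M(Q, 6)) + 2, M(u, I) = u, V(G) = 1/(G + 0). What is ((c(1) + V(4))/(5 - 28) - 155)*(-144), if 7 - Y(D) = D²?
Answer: 514692/23 ≈ 22378.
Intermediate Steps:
V(G) = 1/G
Y(D) = 7 - D²
c(Q) = 9 + Q - Q² (c(Q) = ((7 - Q²) + Q) + 2 = (7 + Q - Q²) + 2 = 9 + Q - Q²)
((c(1) + V(4))/(5 - 28) - 155)*(-144) = (((9 + 1 - 1*1²) + 1/4)/(5 - 28) - 155)*(-144) = (((9 + 1 - 1*1) + ¼)/(-23) - 155)*(-144) = (((9 + 1 - 1) + ¼)*(-1/23) - 155)*(-144) = ((9 + ¼)*(-1/23) - 155)*(-144) = ((37/4)*(-1/23) - 155)*(-144) = (-37/92 - 155)*(-144) = -14297/92*(-144) = 514692/23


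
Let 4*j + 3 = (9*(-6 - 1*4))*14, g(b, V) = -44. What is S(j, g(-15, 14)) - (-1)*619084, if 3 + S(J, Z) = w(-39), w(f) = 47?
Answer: 619128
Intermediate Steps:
j = -1263/4 (j = -3/4 + ((9*(-6 - 1*4))*14)/4 = -3/4 + ((9*(-6 - 4))*14)/4 = -3/4 + ((9*(-10))*14)/4 = -3/4 + (-90*14)/4 = -3/4 + (1/4)*(-1260) = -3/4 - 315 = -1263/4 ≈ -315.75)
S(J, Z) = 44 (S(J, Z) = -3 + 47 = 44)
S(j, g(-15, 14)) - (-1)*619084 = 44 - (-1)*619084 = 44 - 1*(-619084) = 44 + 619084 = 619128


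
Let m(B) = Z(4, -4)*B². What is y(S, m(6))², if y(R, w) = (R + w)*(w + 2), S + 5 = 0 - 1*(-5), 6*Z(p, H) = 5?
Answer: 921600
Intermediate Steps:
Z(p, H) = ⅚ (Z(p, H) = (⅙)*5 = ⅚)
S = 0 (S = -5 + (0 - 1*(-5)) = -5 + (0 + 5) = -5 + 5 = 0)
m(B) = 5*B²/6
y(R, w) = (2 + w)*(R + w) (y(R, w) = (R + w)*(2 + w) = (2 + w)*(R + w))
y(S, m(6))² = (((⅚)*6²)² + 2*0 + 2*((⅚)*6²) + 0*((⅚)*6²))² = (((⅚)*36)² + 0 + 2*((⅚)*36) + 0*((⅚)*36))² = (30² + 0 + 2*30 + 0*30)² = (900 + 0 + 60 + 0)² = 960² = 921600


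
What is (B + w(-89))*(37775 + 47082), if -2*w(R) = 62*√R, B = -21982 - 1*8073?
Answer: -2550377135 - 2630567*I*√89 ≈ -2.5504e+9 - 2.4817e+7*I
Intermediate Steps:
B = -30055 (B = -21982 - 8073 = -30055)
w(R) = -31*√R
(B + w(-89))*(37775 + 47082) = (-30055 - 31*I*√89)*(37775 + 47082) = (-30055 - 31*I*√89)*84857 = -2550377135 - 2630567*I*√89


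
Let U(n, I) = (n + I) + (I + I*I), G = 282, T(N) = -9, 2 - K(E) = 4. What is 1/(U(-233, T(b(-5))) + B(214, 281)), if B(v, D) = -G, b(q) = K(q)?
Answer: -1/452 ≈ -0.0022124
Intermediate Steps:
K(E) = -2 (K(E) = 2 - 1*4 = 2 - 4 = -2)
b(q) = -2
U(n, I) = n + I² + 2*I (U(n, I) = (I + n) + (I + I²) = n + I² + 2*I)
B(v, D) = -282 (B(v, D) = -1*282 = -282)
1/(U(-233, T(b(-5))) + B(214, 281)) = 1/((-233 + (-9)² + 2*(-9)) - 282) = 1/((-233 + 81 - 18) - 282) = 1/(-170 - 282) = 1/(-452) = -1/452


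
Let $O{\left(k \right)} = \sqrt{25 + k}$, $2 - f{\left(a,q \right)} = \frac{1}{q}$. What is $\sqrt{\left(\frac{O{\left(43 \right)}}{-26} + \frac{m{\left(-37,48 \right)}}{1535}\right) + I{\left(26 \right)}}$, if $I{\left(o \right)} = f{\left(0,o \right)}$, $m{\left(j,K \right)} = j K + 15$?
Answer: $\frac{\sqrt{1297035090 - 122523700 \sqrt{17}}}{39910} \approx 0.70509$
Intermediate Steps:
$m{\left(j,K \right)} = 15 + K j$ ($m{\left(j,K \right)} = K j + 15 = 15 + K j$)
$f{\left(a,q \right)} = 2 - \frac{1}{q}$
$I{\left(o \right)} = 2 - \frac{1}{o}$
$\sqrt{\left(\frac{O{\left(43 \right)}}{-26} + \frac{m{\left(-37,48 \right)}}{1535}\right) + I{\left(26 \right)}} = \sqrt{\left(\frac{\sqrt{25 + 43}}{-26} + \frac{15 + 48 \left(-37\right)}{1535}\right) + \left(2 - \frac{1}{26}\right)} = \sqrt{\left(\sqrt{68} \left(- \frac{1}{26}\right) + \left(15 - 1776\right) \frac{1}{1535}\right) + \left(2 - \frac{1}{26}\right)} = \sqrt{\left(2 \sqrt{17} \left(- \frac{1}{26}\right) - \frac{1761}{1535}\right) + \left(2 - \frac{1}{26}\right)} = \sqrt{\left(- \frac{\sqrt{17}}{13} - \frac{1761}{1535}\right) + \frac{51}{26}} = \sqrt{\left(- \frac{1761}{1535} - \frac{\sqrt{17}}{13}\right) + \frac{51}{26}} = \sqrt{\frac{32499}{39910} - \frac{\sqrt{17}}{13}}$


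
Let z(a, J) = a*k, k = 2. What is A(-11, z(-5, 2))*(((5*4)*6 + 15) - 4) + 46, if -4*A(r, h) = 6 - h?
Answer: -478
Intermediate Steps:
z(a, J) = 2*a (z(a, J) = a*2 = 2*a)
A(r, h) = -3/2 + h/4 (A(r, h) = -(6 - h)/4 = -3/2 + h/4)
A(-11, z(-5, 2))*(((5*4)*6 + 15) - 4) + 46 = (-3/2 + (2*(-5))/4)*(((5*4)*6 + 15) - 4) + 46 = (-3/2 + (¼)*(-10))*((20*6 + 15) - 4) + 46 = (-3/2 - 5/2)*((120 + 15) - 4) + 46 = -4*(135 - 4) + 46 = -4*131 + 46 = -524 + 46 = -478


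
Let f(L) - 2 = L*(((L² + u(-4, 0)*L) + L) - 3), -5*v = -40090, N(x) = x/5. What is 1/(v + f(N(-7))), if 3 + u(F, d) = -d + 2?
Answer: 125/1002682 ≈ 0.00012467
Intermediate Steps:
N(x) = x/5 (N(x) = x*(⅕) = x/5)
v = 8018 (v = -⅕*(-40090) = 8018)
u(F, d) = -1 - d (u(F, d) = -3 + (-d + 2) = -3 + (2 - d) = -1 - d)
f(L) = 2 + L*(-3 + L²) (f(L) = 2 + L*(((L² + (-1 - 1*0)*L) + L) - 3) = 2 + L*(((L² + (-1 + 0)*L) + L) - 3) = 2 + L*(((L² - L) + L) - 3) = 2 + L*(L² - 3) = 2 + L*(-3 + L²))
1/(v + f(N(-7))) = 1/(8018 + (2 + ((⅕)*(-7))³ - 3*(-7)/5)) = 1/(8018 + (2 + (-7/5)³ - 3*(-7/5))) = 1/(8018 + (2 - 343/125 + 21/5)) = 1/(8018 + 432/125) = 1/(1002682/125) = 125/1002682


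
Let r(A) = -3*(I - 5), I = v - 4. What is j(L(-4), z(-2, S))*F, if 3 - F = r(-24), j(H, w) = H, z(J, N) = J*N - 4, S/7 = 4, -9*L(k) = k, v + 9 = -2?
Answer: -76/3 ≈ -25.333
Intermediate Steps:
v = -11 (v = -9 - 2 = -11)
L(k) = -k/9
S = 28 (S = 7*4 = 28)
I = -15 (I = -11 - 4 = -15)
z(J, N) = -4 + J*N
r(A) = 60 (r(A) = -3*(-15 - 5) = -3*(-20) = 60)
F = -57 (F = 3 - 1*60 = 3 - 60 = -57)
j(L(-4), z(-2, S))*F = -1/9*(-4)*(-57) = (4/9)*(-57) = -76/3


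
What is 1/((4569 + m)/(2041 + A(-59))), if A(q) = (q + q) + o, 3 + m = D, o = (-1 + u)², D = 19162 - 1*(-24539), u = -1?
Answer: 1927/48267 ≈ 0.039924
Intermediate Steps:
D = 43701 (D = 19162 + 24539 = 43701)
o = 4 (o = (-1 - 1)² = (-2)² = 4)
m = 43698 (m = -3 + 43701 = 43698)
A(q) = 4 + 2*q (A(q) = (q + q) + 4 = 2*q + 4 = 4 + 2*q)
1/((4569 + m)/(2041 + A(-59))) = 1/((4569 + 43698)/(2041 + (4 + 2*(-59)))) = 1/(48267/(2041 + (4 - 118))) = 1/(48267/(2041 - 114)) = 1/(48267/1927) = 1927/48267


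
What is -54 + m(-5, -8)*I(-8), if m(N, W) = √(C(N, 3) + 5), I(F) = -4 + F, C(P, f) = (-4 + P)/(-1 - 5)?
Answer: -54 - 6*√26 ≈ -84.594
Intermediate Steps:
C(P, f) = ⅔ - P/6 (C(P, f) = (-4 + P)/(-6) = (-4 + P)*(-⅙) = ⅔ - P/6)
m(N, W) = √(17/3 - N/6) (m(N, W) = √((⅔ - N/6) + 5) = √(17/3 - N/6))
-54 + m(-5, -8)*I(-8) = -54 + (√(204 - 6*(-5))/6)*(-4 - 8) = -54 + (√(204 + 30)/6)*(-12) = -54 + (√234/6)*(-12) = -54 + ((3*√26)/6)*(-12) = -54 + (√26/2)*(-12) = -54 - 6*√26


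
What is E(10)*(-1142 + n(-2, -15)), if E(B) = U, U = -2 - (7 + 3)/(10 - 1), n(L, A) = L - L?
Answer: 31976/9 ≈ 3552.9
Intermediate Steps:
n(L, A) = 0
U = -28/9 (U = -2 - 10/9 = -28/9 ≈ -3.1111)
E(B) = -28/9
E(10)*(-1142 + n(-2, -15)) = -28*(-1142 + 0)/9 = -28/9*(-1142) = 31976/9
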